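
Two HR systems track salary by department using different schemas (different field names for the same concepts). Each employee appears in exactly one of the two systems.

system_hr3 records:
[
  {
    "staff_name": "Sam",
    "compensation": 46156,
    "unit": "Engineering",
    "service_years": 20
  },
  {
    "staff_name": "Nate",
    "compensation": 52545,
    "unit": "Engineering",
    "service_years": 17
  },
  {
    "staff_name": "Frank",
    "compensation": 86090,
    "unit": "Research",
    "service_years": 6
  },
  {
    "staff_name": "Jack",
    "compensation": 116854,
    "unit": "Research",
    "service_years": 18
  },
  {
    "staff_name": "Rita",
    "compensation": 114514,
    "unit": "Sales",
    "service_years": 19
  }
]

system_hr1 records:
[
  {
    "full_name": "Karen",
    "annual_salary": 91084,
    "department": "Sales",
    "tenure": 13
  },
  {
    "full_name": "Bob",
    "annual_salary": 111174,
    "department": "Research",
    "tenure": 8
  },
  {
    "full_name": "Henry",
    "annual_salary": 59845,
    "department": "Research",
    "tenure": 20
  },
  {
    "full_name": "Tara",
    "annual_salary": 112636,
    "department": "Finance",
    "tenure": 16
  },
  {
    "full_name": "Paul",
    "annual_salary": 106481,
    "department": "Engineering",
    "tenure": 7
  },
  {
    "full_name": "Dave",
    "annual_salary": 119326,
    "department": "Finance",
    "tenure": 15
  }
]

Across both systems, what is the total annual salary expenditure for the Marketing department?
0

Schema mappings:
- "unit" (system_hr3) = "department" (system_hr1) = department
- "compensation" (system_hr3) = "annual_salary" (system_hr1) = salary

Marketing salaries from system_hr3: 0
Marketing salaries from system_hr1: 0

Total: 0 + 0 = 0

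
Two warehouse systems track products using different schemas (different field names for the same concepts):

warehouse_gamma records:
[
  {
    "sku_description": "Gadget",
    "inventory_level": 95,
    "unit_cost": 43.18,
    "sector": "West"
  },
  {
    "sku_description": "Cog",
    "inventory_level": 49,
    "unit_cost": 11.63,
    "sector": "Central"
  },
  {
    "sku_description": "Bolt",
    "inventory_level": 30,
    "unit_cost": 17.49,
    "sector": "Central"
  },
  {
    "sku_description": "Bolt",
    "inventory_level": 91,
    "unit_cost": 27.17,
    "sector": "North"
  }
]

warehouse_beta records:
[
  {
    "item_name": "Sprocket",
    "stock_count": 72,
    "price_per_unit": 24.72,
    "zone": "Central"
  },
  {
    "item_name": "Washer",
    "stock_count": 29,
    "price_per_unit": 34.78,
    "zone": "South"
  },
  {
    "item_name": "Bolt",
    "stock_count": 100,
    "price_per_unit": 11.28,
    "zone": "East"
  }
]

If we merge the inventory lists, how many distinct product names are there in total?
5

Schema mapping: "sku_description" (warehouse_gamma) = "item_name" (warehouse_beta) = product name

Products in warehouse_gamma: ['Bolt', 'Cog', 'Gadget']
Products in warehouse_beta: ['Bolt', 'Sprocket', 'Washer']

Union (unique products): ['Bolt', 'Cog', 'Gadget', 'Sprocket', 'Washer']
Count: 5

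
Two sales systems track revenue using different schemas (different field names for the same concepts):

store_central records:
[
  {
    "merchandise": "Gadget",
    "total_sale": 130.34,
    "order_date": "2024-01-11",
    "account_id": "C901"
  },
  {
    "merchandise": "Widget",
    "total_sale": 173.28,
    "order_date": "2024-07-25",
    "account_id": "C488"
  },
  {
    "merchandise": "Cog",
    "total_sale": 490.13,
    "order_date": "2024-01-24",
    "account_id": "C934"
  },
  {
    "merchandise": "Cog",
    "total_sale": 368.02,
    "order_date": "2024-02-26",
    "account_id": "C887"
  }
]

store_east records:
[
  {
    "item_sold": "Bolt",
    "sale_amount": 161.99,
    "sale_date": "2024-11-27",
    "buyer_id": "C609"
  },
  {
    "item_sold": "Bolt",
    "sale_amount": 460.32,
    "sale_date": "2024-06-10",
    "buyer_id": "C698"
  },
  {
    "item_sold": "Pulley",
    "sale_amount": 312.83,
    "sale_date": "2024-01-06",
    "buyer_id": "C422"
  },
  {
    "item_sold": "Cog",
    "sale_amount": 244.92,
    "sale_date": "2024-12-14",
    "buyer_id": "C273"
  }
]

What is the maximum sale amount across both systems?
490.13

Reconcile: "total_sale" (store_central) = "sale_amount" (store_east) = sale amount

Maximum in store_central: 490.13
Maximum in store_east: 460.32

Overall maximum: max(490.13, 460.32) = 490.13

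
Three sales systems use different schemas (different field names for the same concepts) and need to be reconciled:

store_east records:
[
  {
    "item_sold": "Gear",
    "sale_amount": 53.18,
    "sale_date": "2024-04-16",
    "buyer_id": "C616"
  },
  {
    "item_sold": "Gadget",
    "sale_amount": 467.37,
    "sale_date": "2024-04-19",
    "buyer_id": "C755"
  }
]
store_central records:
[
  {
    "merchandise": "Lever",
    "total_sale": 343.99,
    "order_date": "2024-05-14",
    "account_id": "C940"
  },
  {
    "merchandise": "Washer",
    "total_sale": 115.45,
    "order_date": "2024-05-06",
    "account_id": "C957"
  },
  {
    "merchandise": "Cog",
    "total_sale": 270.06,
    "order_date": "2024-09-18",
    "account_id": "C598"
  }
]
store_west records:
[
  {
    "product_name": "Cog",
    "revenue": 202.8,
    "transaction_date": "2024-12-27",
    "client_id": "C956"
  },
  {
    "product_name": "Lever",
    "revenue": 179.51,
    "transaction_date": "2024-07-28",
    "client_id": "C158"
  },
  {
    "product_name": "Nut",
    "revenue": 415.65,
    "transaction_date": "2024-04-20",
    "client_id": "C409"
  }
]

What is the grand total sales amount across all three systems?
2048.01

Schema reconciliation - all amount fields map to sale amount:

store_east (sale_amount): 520.55
store_central (total_sale): 729.5
store_west (revenue): 797.96

Grand total: 2048.01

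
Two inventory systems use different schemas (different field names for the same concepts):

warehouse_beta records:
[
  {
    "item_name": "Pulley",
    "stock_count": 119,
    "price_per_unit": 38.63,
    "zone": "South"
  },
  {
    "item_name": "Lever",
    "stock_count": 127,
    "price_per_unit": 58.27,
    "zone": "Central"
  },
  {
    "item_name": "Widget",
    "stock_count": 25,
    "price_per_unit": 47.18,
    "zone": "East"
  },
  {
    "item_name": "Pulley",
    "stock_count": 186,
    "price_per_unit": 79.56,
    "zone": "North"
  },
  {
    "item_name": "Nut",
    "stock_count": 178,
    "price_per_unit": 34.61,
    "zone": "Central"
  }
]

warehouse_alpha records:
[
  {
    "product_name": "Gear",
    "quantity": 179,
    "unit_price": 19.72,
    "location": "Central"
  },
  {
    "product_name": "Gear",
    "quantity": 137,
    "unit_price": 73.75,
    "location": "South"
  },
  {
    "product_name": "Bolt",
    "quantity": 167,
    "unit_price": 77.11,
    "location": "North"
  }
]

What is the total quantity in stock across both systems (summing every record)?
1118

To reconcile these schemas, identify the field holding the quantity in stock in each system:
1. In warehouse_beta it is "stock_count"
2. In warehouse_alpha it is "quantity"

From warehouse_beta: 119 + 127 + 25 + 186 + 178 = 635
From warehouse_alpha: 179 + 137 + 167 = 483

Total: 635 + 483 = 1118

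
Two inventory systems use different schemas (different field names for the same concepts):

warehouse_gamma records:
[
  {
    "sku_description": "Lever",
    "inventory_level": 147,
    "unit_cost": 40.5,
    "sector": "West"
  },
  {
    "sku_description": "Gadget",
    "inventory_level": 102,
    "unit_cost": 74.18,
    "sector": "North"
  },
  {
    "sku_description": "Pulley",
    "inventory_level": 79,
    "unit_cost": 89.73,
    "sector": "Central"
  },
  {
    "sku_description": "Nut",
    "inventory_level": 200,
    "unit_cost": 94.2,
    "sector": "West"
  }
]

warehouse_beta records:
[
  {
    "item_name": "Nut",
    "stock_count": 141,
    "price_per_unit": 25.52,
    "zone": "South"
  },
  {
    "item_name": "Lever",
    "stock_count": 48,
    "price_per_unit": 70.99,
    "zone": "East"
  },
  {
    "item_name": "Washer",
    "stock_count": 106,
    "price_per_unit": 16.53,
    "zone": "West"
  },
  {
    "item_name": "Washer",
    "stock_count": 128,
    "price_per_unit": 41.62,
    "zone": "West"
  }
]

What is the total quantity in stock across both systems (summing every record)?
951

To reconcile these schemas, identify the field holding the quantity in stock in each system:
1. In warehouse_gamma it is "inventory_level"
2. In warehouse_beta it is "stock_count"

From warehouse_gamma: 147 + 102 + 79 + 200 = 528
From warehouse_beta: 141 + 48 + 106 + 128 = 423

Total: 528 + 423 = 951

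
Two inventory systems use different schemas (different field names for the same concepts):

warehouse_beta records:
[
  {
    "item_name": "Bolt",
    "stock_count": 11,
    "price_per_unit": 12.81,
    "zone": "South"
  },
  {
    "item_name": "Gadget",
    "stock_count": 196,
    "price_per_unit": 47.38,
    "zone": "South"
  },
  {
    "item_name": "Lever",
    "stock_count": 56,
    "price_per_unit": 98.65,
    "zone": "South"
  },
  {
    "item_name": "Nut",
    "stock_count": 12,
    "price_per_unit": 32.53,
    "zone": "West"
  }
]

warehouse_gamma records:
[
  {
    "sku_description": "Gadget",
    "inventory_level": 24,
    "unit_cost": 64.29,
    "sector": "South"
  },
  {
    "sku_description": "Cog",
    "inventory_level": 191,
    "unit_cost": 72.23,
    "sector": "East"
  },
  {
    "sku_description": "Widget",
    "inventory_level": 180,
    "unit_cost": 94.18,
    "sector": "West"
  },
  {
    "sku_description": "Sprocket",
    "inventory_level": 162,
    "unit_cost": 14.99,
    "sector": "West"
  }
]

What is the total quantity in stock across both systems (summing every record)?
832

To reconcile these schemas, identify the field holding the quantity in stock in each system:
1. In warehouse_beta it is "stock_count"
2. In warehouse_gamma it is "inventory_level"

From warehouse_beta: 11 + 196 + 56 + 12 = 275
From warehouse_gamma: 24 + 191 + 180 + 162 = 557

Total: 275 + 557 = 832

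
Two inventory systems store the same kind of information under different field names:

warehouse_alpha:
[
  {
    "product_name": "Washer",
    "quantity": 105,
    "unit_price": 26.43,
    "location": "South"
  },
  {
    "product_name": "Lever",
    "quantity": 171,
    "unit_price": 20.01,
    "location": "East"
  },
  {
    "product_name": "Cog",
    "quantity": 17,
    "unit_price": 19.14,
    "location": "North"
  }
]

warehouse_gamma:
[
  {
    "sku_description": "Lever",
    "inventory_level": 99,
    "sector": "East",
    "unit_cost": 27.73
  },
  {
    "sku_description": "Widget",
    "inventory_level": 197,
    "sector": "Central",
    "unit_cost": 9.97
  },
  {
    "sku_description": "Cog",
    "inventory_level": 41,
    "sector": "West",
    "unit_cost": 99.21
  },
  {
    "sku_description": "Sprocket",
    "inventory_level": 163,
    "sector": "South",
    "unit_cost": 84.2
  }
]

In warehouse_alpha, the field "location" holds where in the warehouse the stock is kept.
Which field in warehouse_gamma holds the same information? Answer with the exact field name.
sector

In warehouse_alpha, "location" holds where in the warehouse the stock is kept.
The fields in warehouse_gamma are: "sku_description", "inventory_level", "sector", "unit_cost".
"sector" is the match: the name refers to the same concept and its values are area labels (e.g. 'Central', 'East').
The other fields ("sku_description", "inventory_level", "unit_cost") hold different kinds of data.

So "location" in warehouse_alpha corresponds to "sector" in warehouse_gamma.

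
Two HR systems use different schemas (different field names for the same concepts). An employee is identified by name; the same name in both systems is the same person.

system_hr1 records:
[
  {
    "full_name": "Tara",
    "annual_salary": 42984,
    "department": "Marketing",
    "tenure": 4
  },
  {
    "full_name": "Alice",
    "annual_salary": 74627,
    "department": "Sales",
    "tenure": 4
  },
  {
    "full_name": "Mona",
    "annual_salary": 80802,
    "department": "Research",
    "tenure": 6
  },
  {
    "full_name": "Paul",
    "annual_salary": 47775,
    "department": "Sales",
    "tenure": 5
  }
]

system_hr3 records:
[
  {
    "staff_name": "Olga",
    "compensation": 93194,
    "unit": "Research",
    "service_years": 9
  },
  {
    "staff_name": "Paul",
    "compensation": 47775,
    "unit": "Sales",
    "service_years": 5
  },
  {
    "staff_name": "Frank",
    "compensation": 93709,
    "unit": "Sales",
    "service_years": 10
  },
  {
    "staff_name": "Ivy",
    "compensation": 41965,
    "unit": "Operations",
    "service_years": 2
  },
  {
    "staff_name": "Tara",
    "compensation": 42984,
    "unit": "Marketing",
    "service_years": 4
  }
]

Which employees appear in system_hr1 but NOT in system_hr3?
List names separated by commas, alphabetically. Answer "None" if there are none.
Alice, Mona

Schema mapping: "full_name" (system_hr1) = "staff_name" (system_hr3) = employee name

Names in system_hr1: ['Alice', 'Mona', 'Paul', 'Tara']
Names in system_hr3: ['Frank', 'Ivy', 'Olga', 'Paul', 'Tara']

In system_hr1 but not system_hr3: ['Alice', 'Mona']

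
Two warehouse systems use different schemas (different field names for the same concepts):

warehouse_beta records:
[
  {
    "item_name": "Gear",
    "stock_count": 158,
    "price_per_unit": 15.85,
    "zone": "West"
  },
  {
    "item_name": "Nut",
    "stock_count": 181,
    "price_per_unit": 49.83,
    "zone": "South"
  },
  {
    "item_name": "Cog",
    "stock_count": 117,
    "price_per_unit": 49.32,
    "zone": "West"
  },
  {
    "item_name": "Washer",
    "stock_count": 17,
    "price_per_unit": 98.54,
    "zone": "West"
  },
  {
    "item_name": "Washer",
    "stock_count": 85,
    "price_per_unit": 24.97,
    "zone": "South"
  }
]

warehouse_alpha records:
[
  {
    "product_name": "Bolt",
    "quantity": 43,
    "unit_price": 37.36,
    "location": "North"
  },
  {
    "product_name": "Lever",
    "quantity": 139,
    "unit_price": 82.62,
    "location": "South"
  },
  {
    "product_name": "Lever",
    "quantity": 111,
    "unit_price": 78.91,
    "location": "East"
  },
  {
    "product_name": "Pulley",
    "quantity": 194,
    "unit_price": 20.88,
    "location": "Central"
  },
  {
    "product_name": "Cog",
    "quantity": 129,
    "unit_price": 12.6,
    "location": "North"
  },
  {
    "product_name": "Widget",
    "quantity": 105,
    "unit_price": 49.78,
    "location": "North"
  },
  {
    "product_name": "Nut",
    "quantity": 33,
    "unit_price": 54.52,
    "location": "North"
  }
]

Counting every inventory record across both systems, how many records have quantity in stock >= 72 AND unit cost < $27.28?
4

Schema mappings:
- "stock_count" (warehouse_beta) = "quantity" (warehouse_alpha) = quantity
- "price_per_unit" (warehouse_beta) = "unit_price" (warehouse_alpha) = unit cost

Records meeting both conditions in warehouse_beta: 2
Records meeting both conditions in warehouse_alpha: 2

Total: 2 + 2 = 4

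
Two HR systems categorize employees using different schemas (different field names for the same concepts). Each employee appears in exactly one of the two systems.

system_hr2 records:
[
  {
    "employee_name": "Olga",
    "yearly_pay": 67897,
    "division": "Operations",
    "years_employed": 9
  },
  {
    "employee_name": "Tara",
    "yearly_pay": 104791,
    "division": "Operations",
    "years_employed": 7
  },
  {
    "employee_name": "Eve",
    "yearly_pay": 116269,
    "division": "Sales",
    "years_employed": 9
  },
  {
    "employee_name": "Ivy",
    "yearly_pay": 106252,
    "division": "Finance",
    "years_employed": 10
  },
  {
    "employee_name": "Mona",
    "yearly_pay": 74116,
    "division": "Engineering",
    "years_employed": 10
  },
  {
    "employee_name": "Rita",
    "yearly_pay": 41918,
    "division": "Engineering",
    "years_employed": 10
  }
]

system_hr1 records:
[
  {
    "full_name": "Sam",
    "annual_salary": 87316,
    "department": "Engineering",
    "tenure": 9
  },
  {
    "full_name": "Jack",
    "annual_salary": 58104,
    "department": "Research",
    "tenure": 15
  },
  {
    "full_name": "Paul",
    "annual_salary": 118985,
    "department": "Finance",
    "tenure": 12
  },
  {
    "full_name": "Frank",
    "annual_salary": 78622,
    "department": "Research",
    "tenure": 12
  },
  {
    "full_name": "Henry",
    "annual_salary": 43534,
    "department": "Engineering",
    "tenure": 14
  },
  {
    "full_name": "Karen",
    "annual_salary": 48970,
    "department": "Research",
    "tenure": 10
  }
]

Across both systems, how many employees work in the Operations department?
2

Schema mapping: "division" (system_hr2) = "department" (system_hr1) = department

Operations employees in system_hr2: 2
Operations employees in system_hr1: 0

Total in Operations: 2 + 0 = 2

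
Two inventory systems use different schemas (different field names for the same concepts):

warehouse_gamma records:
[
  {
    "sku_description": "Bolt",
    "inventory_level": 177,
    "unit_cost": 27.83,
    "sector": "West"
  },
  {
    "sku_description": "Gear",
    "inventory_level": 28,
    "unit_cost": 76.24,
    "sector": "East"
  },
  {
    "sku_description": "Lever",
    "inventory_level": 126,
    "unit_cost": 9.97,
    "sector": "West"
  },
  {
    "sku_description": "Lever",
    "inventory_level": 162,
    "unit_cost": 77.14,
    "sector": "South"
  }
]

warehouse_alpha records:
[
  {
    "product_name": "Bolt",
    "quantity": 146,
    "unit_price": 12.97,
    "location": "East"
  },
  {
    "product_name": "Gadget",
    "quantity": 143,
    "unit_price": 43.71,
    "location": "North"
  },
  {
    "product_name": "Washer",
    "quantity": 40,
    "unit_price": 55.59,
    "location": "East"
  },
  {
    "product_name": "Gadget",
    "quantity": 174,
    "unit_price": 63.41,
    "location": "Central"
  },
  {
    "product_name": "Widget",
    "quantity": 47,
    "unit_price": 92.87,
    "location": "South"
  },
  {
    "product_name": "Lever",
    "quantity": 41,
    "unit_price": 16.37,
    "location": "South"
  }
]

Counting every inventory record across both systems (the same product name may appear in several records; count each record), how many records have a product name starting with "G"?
3

Schema mapping: "sku_description" (warehouse_gamma) = "product_name" (warehouse_alpha) = product name

Records with product name starting with "G" in warehouse_gamma: 1
Records with product name starting with "G" in warehouse_alpha: 2

Total: 1 + 2 = 3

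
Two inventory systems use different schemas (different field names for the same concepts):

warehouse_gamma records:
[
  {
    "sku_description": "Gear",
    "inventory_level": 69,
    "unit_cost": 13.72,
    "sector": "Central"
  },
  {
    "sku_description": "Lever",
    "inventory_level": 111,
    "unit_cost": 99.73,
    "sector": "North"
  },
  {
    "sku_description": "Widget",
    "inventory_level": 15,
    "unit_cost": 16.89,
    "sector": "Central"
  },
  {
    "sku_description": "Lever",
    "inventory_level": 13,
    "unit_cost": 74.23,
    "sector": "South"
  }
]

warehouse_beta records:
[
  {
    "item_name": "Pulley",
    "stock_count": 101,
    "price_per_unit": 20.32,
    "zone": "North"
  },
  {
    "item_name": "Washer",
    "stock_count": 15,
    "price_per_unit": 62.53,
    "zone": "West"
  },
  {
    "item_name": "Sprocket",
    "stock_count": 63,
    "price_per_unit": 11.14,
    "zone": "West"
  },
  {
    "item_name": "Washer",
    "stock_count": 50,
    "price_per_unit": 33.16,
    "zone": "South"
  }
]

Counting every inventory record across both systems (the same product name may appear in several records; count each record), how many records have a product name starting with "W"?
3

Schema mapping: "sku_description" (warehouse_gamma) = "item_name" (warehouse_beta) = product name

Records with product name starting with "W" in warehouse_gamma: 1
Records with product name starting with "W" in warehouse_beta: 2

Total: 1 + 2 = 3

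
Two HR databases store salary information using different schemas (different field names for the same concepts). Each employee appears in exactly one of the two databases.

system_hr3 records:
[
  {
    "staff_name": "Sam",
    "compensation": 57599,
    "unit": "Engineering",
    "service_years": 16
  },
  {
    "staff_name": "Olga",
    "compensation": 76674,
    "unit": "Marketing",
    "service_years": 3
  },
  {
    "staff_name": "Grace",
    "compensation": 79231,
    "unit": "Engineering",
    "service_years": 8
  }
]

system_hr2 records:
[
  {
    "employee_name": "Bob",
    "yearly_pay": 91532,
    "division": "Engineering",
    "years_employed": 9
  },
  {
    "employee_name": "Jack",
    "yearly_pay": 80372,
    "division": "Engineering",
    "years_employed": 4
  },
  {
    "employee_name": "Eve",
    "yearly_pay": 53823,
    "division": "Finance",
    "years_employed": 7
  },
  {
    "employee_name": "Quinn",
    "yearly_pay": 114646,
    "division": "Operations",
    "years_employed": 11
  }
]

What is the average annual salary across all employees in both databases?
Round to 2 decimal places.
79125.29

Schema mapping: "compensation" (system_hr3) = "yearly_pay" (system_hr2) = annual salary

All salaries: [57599, 76674, 79231, 91532, 80372, 53823, 114646]
Sum: 553877
Count: 7
Average: 553877 / 7 = 79125.29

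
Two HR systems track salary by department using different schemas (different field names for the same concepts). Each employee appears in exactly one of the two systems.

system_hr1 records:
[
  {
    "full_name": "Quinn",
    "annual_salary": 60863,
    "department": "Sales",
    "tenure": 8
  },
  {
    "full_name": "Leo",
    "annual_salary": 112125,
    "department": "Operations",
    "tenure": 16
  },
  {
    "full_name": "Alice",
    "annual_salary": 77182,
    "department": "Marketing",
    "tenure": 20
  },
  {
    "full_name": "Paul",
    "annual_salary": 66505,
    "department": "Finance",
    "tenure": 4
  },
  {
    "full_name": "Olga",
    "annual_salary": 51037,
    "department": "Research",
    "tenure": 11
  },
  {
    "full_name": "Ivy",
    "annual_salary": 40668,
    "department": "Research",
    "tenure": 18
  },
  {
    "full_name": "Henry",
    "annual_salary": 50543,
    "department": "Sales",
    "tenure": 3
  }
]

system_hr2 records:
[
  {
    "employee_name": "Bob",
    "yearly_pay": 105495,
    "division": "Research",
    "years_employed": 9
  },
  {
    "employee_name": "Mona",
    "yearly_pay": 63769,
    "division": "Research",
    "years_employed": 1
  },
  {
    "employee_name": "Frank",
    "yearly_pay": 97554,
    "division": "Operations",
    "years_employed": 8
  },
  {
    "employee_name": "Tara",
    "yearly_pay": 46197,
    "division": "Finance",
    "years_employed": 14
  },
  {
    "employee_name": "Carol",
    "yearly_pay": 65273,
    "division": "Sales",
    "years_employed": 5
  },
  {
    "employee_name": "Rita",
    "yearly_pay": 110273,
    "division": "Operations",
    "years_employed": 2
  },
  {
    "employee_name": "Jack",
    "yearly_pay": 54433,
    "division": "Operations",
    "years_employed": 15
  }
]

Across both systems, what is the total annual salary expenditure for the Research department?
260969

Schema mappings:
- "department" (system_hr1) = "division" (system_hr2) = department
- "annual_salary" (system_hr1) = "yearly_pay" (system_hr2) = salary

Research salaries from system_hr1: 91705
Research salaries from system_hr2: 169264

Total: 91705 + 169264 = 260969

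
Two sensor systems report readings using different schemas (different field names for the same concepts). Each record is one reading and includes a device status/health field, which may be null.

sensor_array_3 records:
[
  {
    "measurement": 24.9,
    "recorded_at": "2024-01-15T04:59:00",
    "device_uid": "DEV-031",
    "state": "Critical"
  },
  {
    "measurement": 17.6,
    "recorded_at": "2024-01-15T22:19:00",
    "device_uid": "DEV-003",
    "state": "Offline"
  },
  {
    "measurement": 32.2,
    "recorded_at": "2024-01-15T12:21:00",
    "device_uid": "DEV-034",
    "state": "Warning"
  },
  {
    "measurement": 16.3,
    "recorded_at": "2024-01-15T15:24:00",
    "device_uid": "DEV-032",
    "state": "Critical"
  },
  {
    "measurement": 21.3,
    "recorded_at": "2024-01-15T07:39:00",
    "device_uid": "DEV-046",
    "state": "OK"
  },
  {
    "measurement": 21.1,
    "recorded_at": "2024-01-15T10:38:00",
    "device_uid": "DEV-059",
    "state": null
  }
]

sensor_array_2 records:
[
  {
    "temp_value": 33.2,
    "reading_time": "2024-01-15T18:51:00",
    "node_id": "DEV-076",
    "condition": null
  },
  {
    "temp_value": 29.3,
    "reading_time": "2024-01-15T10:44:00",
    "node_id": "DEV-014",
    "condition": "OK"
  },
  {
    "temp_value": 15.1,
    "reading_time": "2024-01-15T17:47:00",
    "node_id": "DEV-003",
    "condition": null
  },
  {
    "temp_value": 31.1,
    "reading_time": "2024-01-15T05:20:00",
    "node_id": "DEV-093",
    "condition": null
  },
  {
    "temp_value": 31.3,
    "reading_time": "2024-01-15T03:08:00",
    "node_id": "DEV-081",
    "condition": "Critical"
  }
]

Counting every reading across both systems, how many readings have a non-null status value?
7

Schema mapping: "state" (sensor_array_3) = "condition" (sensor_array_2) = status

Non-null in sensor_array_3: 5
Non-null in sensor_array_2: 2

Total non-null: 5 + 2 = 7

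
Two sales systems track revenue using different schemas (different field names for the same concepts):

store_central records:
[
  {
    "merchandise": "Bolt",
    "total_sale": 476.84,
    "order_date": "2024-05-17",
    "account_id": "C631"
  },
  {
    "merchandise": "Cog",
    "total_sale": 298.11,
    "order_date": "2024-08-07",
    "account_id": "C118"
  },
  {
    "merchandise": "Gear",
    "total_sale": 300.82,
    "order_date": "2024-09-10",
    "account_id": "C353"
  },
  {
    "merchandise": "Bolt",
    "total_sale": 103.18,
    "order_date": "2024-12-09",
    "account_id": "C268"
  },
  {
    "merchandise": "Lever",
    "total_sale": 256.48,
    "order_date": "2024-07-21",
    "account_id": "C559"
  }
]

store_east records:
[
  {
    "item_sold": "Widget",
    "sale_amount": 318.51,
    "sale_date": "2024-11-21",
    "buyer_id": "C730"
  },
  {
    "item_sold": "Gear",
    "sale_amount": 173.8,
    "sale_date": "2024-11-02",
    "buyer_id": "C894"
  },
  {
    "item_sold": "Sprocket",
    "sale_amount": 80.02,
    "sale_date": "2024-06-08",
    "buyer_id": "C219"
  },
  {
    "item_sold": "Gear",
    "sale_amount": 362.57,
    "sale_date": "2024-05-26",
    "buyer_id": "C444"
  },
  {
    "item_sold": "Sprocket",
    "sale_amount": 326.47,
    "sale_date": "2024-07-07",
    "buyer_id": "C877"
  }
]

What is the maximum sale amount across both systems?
476.84

Reconcile: "total_sale" (store_central) = "sale_amount" (store_east) = sale amount

Maximum in store_central: 476.84
Maximum in store_east: 362.57

Overall maximum: max(476.84, 362.57) = 476.84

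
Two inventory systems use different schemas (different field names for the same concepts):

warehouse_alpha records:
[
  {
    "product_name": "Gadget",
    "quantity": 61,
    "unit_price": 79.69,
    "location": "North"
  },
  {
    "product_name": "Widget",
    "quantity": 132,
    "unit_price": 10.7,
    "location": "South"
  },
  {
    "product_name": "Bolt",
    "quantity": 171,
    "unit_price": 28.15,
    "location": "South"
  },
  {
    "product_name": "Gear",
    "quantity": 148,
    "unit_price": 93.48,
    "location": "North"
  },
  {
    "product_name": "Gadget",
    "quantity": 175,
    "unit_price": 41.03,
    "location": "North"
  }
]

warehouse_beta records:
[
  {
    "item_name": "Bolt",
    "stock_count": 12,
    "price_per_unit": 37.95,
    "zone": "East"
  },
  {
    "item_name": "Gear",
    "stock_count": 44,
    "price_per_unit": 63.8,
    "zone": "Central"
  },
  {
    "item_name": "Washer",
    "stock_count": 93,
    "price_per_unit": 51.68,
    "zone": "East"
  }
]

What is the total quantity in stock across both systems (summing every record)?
836

To reconcile these schemas, identify the field holding the quantity in stock in each system:
1. In warehouse_alpha it is "quantity"
2. In warehouse_beta it is "stock_count"

From warehouse_alpha: 61 + 132 + 171 + 148 + 175 = 687
From warehouse_beta: 12 + 44 + 93 = 149

Total: 687 + 149 = 836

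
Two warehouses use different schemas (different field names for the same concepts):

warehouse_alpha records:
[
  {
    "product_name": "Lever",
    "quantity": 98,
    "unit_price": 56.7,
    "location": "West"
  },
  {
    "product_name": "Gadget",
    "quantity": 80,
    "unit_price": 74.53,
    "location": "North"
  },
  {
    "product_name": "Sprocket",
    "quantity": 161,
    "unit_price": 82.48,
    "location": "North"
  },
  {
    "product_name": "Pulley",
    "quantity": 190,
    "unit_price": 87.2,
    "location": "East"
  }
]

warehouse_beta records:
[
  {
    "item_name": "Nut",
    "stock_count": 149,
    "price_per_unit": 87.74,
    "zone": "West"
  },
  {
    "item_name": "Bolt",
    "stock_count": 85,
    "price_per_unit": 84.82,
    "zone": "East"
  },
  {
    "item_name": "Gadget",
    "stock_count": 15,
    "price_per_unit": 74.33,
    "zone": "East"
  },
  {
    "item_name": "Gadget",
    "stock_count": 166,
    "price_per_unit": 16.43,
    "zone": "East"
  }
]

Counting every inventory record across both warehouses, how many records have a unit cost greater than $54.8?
7

Schema mapping: "unit_price" (warehouse_alpha) = "price_per_unit" (warehouse_beta) = unit cost

Records > $54.8 in warehouse_alpha: 4
Records > $54.8 in warehouse_beta: 3

Total count: 4 + 3 = 7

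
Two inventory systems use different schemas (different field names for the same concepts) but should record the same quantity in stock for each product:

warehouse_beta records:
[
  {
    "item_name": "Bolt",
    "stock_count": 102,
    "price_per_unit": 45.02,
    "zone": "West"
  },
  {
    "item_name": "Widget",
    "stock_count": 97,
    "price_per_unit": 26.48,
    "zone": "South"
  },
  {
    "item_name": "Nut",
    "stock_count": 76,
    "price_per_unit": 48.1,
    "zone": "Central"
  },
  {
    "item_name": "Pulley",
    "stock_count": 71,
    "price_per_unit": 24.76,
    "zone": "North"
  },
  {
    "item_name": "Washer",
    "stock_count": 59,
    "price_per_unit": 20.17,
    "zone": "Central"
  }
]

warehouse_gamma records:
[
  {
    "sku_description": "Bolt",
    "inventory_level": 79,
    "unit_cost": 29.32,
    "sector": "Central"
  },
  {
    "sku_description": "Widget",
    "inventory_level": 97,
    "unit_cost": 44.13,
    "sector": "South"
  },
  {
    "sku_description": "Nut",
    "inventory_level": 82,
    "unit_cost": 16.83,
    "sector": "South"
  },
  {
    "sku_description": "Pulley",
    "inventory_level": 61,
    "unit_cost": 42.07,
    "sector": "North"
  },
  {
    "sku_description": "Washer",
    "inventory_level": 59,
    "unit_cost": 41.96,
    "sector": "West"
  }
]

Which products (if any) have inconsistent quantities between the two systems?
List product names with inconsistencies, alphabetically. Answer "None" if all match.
Bolt, Nut, Pulley

Schema mappings:
- "item_name" (warehouse_beta) = "sku_description" (warehouse_gamma) = product name
- "stock_count" (warehouse_beta) = "inventory_level" (warehouse_gamma) = quantity

Comparison:
  Bolt: 102 vs 79 - MISMATCH
  Widget: 97 vs 97 - MATCH
  Nut: 76 vs 82 - MISMATCH
  Pulley: 71 vs 61 - MISMATCH
  Washer: 59 vs 59 - MATCH

Products with inconsistencies: Bolt, Nut, Pulley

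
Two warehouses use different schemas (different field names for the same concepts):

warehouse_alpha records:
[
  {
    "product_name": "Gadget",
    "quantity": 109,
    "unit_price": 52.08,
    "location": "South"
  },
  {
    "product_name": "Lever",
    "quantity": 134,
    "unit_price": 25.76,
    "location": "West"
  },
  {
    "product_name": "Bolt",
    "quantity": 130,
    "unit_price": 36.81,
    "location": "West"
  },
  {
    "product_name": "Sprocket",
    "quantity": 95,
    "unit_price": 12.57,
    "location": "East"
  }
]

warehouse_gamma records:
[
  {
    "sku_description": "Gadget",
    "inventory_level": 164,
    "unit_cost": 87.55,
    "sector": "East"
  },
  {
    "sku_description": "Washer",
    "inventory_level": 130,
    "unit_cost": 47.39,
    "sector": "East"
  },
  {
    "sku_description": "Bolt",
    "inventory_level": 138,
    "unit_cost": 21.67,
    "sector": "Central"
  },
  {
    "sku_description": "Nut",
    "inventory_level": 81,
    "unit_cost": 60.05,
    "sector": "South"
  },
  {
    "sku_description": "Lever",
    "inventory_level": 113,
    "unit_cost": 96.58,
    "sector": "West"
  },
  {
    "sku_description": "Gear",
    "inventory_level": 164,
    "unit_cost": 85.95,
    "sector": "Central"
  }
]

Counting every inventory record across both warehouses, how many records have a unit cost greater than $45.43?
6

Schema mapping: "unit_price" (warehouse_alpha) = "unit_cost" (warehouse_gamma) = unit cost

Records > $45.43 in warehouse_alpha: 1
Records > $45.43 in warehouse_gamma: 5

Total count: 1 + 5 = 6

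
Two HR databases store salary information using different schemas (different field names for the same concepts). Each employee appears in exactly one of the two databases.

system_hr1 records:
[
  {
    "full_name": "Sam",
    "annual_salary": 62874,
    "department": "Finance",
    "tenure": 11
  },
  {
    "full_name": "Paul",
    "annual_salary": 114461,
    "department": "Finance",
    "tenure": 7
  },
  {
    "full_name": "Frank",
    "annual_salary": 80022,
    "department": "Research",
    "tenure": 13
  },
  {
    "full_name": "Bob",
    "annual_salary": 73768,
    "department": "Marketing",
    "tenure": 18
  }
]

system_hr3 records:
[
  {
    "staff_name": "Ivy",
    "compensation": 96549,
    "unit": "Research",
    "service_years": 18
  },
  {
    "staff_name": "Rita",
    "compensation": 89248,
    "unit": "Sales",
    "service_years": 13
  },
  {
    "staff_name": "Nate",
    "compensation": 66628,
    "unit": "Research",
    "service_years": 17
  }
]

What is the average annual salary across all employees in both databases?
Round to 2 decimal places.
83364.29

Schema mapping: "annual_salary" (system_hr1) = "compensation" (system_hr3) = annual salary

All salaries: [62874, 114461, 80022, 73768, 96549, 89248, 66628]
Sum: 583550
Count: 7
Average: 583550 / 7 = 83364.29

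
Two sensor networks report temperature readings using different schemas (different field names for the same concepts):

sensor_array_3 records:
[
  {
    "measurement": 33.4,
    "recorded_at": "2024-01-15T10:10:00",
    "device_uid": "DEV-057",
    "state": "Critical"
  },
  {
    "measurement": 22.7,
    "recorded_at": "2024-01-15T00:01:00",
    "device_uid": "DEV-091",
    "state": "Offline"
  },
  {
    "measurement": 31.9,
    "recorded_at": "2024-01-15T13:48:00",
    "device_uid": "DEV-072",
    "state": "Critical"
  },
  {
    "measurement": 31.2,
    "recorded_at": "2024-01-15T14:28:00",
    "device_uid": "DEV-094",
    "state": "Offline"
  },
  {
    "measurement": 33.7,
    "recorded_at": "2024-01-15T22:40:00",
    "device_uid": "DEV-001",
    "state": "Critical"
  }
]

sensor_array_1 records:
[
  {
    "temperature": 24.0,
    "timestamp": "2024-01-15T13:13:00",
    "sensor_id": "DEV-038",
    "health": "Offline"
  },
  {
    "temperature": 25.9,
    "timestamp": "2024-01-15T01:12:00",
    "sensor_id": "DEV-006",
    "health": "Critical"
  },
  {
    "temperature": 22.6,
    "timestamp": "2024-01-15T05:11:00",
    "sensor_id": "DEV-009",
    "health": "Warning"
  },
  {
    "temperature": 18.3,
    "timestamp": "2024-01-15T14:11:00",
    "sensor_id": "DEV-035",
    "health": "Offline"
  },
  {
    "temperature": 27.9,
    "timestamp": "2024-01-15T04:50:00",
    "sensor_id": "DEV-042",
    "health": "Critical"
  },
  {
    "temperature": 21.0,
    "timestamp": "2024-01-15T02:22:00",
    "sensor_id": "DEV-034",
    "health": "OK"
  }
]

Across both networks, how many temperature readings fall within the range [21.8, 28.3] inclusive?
5

Schema mapping: "measurement" (sensor_array_3) = "temperature" (sensor_array_1) = temperature

Readings in [21.8, 28.3] from sensor_array_3: 1
Readings in [21.8, 28.3] from sensor_array_1: 4

Total count: 1 + 4 = 5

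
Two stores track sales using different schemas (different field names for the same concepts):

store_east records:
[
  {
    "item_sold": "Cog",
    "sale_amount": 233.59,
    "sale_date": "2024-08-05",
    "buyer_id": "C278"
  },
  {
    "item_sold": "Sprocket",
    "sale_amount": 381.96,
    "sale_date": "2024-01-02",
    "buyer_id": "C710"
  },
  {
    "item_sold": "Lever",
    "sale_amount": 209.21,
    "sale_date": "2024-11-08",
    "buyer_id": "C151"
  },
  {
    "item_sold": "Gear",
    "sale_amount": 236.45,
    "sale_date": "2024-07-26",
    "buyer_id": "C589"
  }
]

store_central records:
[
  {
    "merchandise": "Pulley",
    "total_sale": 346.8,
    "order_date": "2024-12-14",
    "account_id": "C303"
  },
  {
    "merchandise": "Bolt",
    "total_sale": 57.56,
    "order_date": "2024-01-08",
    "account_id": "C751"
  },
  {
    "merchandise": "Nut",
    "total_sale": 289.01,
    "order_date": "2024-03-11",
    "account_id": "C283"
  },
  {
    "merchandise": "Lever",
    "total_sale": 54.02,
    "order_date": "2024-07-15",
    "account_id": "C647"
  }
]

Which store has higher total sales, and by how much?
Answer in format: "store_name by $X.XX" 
store_east by $313.82

Schema mapping: "sale_amount" (store_east) = "total_sale" (store_central) = sale amount

Total for store_east: 1061.21
Total for store_central: 747.39

Difference: |1061.21 - 747.39| = 313.82
store_east has higher sales by $313.82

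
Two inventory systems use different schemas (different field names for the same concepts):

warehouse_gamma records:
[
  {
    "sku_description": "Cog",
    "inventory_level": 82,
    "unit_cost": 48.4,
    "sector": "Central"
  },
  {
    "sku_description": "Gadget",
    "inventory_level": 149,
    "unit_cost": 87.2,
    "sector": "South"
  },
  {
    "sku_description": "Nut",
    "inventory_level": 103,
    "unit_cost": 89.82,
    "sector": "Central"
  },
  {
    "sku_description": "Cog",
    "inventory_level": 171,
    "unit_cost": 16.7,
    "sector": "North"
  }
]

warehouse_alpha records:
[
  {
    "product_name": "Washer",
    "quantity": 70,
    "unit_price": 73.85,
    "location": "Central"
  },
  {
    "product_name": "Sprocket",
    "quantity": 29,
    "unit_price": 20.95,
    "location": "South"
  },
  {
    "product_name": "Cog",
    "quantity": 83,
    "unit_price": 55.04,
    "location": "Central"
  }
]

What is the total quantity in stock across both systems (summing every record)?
687

To reconcile these schemas, identify the field holding the quantity in stock in each system:
1. In warehouse_gamma it is "inventory_level"
2. In warehouse_alpha it is "quantity"

From warehouse_gamma: 82 + 149 + 103 + 171 = 505
From warehouse_alpha: 70 + 29 + 83 = 182

Total: 505 + 182 = 687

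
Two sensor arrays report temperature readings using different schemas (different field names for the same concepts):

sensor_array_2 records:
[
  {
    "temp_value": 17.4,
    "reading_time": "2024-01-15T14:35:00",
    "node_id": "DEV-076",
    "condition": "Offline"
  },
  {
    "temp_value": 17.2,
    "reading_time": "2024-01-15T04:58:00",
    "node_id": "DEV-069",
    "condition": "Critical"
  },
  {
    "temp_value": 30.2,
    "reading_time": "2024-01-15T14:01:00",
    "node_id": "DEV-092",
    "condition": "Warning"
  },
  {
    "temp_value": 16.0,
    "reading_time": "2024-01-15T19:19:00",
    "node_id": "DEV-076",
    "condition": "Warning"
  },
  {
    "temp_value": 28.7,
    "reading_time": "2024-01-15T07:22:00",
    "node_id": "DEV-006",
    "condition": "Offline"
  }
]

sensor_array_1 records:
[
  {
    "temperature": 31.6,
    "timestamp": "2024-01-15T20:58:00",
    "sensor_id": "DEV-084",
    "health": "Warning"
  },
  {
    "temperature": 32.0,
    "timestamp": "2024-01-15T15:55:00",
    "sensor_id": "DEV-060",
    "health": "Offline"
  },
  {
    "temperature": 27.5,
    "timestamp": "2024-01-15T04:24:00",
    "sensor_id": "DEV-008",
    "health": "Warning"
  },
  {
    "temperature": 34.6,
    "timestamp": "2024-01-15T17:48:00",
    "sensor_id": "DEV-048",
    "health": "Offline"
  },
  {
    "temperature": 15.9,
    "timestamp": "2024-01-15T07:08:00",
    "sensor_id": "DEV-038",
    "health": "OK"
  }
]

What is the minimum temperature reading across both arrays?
15.9

Schema mapping: "temp_value" (sensor_array_2) = "temperature" (sensor_array_1) = temperature reading

Minimum in sensor_array_2: 16.0
Minimum in sensor_array_1: 15.9

Overall minimum: min(16.0, 15.9) = 15.9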